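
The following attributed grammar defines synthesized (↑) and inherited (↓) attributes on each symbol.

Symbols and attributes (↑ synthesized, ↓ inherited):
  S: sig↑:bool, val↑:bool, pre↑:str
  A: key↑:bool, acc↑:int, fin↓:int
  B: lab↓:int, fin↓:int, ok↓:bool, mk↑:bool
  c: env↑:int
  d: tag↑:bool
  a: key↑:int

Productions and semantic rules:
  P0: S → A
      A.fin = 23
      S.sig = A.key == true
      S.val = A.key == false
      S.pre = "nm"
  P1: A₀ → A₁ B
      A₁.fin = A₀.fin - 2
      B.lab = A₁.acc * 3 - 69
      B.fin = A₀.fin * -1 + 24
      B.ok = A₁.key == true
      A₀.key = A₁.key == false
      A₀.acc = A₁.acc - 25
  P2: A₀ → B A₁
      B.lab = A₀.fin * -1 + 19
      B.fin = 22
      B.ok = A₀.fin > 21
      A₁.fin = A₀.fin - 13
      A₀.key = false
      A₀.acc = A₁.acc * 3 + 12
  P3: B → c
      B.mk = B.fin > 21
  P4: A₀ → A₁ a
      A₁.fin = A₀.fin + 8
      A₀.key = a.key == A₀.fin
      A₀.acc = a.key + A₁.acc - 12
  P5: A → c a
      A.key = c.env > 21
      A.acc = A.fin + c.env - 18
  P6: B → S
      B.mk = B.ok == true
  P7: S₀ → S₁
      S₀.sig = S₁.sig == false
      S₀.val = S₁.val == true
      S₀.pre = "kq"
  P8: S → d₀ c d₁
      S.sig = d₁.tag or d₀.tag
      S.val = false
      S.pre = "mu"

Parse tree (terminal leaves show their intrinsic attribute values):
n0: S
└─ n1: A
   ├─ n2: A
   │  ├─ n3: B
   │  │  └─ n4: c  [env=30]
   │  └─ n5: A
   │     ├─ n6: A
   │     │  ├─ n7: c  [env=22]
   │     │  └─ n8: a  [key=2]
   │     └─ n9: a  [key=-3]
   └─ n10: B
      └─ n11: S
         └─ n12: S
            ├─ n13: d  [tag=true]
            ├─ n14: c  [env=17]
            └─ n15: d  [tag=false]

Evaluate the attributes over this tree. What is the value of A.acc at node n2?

27

1. n1.fin = 23  [23]
2. n2.fin = 21  [A₀.fin - 2]
3. n3.lab = -2  [A₀.fin * -1 + 19]
4. n3.fin = 22  [22]
5. n3.ok = false  [A₀.fin > 21]
6. n4.env = 30  [terminal]
7. n3.mk = true  [B.fin > 21]
8. n5.fin = 8  [A₀.fin - 13]
9. n6.fin = 16  [A₀.fin + 8]
10. n7.env = 22  [terminal]
11. n8.key = 2  [terminal]
12. n6.key = true  [c.env > 21]
13. n6.acc = 20  [A.fin + c.env - 18]
14. n9.key = -3  [terminal]
15. n5.key = false  [a.key == A₀.fin]
16. n5.acc = 5  [a.key + A₁.acc - 12]
17. n2.key = false  [false]
18. n2.acc = 27  [A₁.acc * 3 + 12]
19. n10.lab = 12  [A₁.acc * 3 - 69]
20. n10.fin = 1  [A₀.fin * -1 + 24]
21. n10.ok = false  [A₁.key == true]
22. n13.tag = true  [terminal]
23. n14.env = 17  [terminal]
24. n15.tag = false  [terminal]
25. n12.sig = true  [d₁.tag or d₀.tag]
26. n12.val = false  [false]
27. n12.pre = "mu"  ["mu"]
28. n11.sig = false  [S₁.sig == false]
29. n11.val = false  [S₁.val == true]
30. n11.pre = "kq"  ["kq"]
31. n10.mk = false  [B.ok == true]
32. n1.key = true  [A₁.key == false]
33. n1.acc = 2  [A₁.acc - 25]
34. n0.sig = true  [A.key == true]
35. n0.val = false  [A.key == false]
36. n0.pre = "nm"  ["nm"]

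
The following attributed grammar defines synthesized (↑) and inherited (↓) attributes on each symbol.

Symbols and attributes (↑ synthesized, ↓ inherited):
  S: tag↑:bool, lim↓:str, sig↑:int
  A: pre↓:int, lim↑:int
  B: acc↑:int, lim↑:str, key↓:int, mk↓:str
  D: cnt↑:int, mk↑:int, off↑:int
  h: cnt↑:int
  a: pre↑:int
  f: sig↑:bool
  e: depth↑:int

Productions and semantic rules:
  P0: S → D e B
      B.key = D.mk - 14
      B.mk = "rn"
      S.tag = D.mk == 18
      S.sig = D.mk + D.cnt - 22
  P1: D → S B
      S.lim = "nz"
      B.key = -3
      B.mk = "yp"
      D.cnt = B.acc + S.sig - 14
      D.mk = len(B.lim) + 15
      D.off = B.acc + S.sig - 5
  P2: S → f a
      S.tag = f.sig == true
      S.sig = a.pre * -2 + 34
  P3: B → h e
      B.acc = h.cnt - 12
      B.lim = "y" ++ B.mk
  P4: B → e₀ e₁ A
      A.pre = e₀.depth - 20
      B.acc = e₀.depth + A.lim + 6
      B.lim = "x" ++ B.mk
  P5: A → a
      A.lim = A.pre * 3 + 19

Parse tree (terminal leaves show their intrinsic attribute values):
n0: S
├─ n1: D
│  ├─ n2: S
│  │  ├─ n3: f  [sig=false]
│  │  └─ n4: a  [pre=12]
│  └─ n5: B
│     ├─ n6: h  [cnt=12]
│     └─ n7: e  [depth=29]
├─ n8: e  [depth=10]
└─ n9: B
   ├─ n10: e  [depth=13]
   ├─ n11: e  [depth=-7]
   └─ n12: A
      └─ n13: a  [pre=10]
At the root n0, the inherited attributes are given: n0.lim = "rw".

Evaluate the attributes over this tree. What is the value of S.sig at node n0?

1. n0.lim = "rw"  [given at root]
2. n2.lim = "nz"  ["nz"]
3. n3.sig = false  [terminal]
4. n4.pre = 12  [terminal]
5. n2.tag = false  [f.sig == true]
6. n2.sig = 10  [a.pre * -2 + 34]
7. n5.key = -3  [-3]
8. n5.mk = "yp"  ["yp"]
9. n6.cnt = 12  [terminal]
10. n7.depth = 29  [terminal]
11. n5.acc = 0  [h.cnt - 12]
12. n5.lim = "yyp"  ["y" ++ B.mk]
13. n1.cnt = -4  [B.acc + S.sig - 14]
14. n1.mk = 18  [len(B.lim) + 15]
15. n1.off = 5  [B.acc + S.sig - 5]
16. n8.depth = 10  [terminal]
17. n9.key = 4  [D.mk - 14]
18. n9.mk = "rn"  ["rn"]
19. n10.depth = 13  [terminal]
20. n11.depth = -7  [terminal]
21. n12.pre = -7  [e₀.depth - 20]
22. n13.pre = 10  [terminal]
23. n12.lim = -2  [A.pre * 3 + 19]
24. n9.acc = 17  [e₀.depth + A.lim + 6]
25. n9.lim = "xrn"  ["x" ++ B.mk]
26. n0.tag = true  [D.mk == 18]
27. n0.sig = -8  [D.mk + D.cnt - 22]

-8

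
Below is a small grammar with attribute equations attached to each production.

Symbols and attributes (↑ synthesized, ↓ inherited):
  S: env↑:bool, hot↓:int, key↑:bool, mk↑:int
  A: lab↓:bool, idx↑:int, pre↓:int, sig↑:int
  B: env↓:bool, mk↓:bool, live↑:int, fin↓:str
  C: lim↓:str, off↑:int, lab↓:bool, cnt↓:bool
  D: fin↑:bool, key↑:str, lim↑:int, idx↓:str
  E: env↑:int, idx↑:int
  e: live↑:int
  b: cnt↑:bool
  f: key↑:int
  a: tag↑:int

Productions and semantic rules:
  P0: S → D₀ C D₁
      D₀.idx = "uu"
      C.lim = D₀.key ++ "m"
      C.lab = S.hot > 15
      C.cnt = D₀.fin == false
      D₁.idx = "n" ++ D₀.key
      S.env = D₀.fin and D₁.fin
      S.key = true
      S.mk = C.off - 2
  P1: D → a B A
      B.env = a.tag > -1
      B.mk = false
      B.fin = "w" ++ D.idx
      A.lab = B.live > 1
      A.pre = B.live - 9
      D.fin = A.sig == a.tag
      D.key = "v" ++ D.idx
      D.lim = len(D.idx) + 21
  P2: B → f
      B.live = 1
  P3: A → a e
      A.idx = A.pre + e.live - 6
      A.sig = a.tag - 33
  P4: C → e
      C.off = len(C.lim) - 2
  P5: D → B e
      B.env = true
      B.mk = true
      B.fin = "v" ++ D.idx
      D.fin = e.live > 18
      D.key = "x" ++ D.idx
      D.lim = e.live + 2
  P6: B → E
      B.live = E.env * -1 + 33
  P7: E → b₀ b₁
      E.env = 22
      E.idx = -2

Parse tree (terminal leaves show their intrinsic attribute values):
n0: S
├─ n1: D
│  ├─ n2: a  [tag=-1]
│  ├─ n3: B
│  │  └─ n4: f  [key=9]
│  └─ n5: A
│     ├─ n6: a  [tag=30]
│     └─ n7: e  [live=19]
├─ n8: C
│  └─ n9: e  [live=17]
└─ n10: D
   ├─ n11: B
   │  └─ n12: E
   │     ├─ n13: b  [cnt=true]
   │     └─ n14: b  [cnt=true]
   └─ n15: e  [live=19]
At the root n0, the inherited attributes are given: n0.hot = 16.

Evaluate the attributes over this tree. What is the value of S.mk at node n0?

0

1. n0.hot = 16  [given at root]
2. n1.idx = "uu"  ["uu"]
3. n2.tag = -1  [terminal]
4. n3.env = false  [a.tag > -1]
5. n3.mk = false  [false]
6. n3.fin = "wuu"  ["w" ++ D.idx]
7. n4.key = 9  [terminal]
8. n3.live = 1  [1]
9. n5.lab = false  [B.live > 1]
10. n5.pre = -8  [B.live - 9]
11. n6.tag = 30  [terminal]
12. n7.live = 19  [terminal]
13. n5.idx = 5  [A.pre + e.live - 6]
14. n5.sig = -3  [a.tag - 33]
15. n1.fin = false  [A.sig == a.tag]
16. n1.key = "vuu"  ["v" ++ D.idx]
17. n1.lim = 23  [len(D.idx) + 21]
18. n8.lim = "vuum"  [D₀.key ++ "m"]
19. n8.lab = true  [S.hot > 15]
20. n8.cnt = true  [D₀.fin == false]
21. n9.live = 17  [terminal]
22. n8.off = 2  [len(C.lim) - 2]
23. n10.idx = "nvuu"  ["n" ++ D₀.key]
24. n11.env = true  [true]
25. n11.mk = true  [true]
26. n11.fin = "vnvuu"  ["v" ++ D.idx]
27. n13.cnt = true  [terminal]
28. n14.cnt = true  [terminal]
29. n12.env = 22  [22]
30. n12.idx = -2  [-2]
31. n11.live = 11  [E.env * -1 + 33]
32. n15.live = 19  [terminal]
33. n10.fin = true  [e.live > 18]
34. n10.key = "xnvuu"  ["x" ++ D.idx]
35. n10.lim = 21  [e.live + 2]
36. n0.env = false  [D₀.fin and D₁.fin]
37. n0.key = true  [true]
38. n0.mk = 0  [C.off - 2]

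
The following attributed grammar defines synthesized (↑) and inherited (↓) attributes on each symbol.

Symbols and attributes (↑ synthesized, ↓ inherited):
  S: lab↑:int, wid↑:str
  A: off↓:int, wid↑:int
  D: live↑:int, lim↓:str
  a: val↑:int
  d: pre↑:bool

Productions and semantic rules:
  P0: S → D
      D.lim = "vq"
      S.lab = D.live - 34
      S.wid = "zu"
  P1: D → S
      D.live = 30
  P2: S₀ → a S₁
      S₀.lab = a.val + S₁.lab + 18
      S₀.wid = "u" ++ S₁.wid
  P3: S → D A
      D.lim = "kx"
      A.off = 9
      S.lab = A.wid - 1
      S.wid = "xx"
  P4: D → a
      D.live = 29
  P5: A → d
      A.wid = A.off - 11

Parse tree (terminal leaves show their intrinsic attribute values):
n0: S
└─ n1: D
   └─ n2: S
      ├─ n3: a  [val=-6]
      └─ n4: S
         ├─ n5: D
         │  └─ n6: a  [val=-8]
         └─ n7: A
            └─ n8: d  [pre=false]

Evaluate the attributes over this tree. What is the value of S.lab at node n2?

9

1. n1.lim = "vq"  ["vq"]
2. n3.val = -6  [terminal]
3. n5.lim = "kx"  ["kx"]
4. n6.val = -8  [terminal]
5. n5.live = 29  [29]
6. n7.off = 9  [9]
7. n8.pre = false  [terminal]
8. n7.wid = -2  [A.off - 11]
9. n4.lab = -3  [A.wid - 1]
10. n4.wid = "xx"  ["xx"]
11. n2.lab = 9  [a.val + S₁.lab + 18]
12. n2.wid = "uxx"  ["u" ++ S₁.wid]
13. n1.live = 30  [30]
14. n0.lab = -4  [D.live - 34]
15. n0.wid = "zu"  ["zu"]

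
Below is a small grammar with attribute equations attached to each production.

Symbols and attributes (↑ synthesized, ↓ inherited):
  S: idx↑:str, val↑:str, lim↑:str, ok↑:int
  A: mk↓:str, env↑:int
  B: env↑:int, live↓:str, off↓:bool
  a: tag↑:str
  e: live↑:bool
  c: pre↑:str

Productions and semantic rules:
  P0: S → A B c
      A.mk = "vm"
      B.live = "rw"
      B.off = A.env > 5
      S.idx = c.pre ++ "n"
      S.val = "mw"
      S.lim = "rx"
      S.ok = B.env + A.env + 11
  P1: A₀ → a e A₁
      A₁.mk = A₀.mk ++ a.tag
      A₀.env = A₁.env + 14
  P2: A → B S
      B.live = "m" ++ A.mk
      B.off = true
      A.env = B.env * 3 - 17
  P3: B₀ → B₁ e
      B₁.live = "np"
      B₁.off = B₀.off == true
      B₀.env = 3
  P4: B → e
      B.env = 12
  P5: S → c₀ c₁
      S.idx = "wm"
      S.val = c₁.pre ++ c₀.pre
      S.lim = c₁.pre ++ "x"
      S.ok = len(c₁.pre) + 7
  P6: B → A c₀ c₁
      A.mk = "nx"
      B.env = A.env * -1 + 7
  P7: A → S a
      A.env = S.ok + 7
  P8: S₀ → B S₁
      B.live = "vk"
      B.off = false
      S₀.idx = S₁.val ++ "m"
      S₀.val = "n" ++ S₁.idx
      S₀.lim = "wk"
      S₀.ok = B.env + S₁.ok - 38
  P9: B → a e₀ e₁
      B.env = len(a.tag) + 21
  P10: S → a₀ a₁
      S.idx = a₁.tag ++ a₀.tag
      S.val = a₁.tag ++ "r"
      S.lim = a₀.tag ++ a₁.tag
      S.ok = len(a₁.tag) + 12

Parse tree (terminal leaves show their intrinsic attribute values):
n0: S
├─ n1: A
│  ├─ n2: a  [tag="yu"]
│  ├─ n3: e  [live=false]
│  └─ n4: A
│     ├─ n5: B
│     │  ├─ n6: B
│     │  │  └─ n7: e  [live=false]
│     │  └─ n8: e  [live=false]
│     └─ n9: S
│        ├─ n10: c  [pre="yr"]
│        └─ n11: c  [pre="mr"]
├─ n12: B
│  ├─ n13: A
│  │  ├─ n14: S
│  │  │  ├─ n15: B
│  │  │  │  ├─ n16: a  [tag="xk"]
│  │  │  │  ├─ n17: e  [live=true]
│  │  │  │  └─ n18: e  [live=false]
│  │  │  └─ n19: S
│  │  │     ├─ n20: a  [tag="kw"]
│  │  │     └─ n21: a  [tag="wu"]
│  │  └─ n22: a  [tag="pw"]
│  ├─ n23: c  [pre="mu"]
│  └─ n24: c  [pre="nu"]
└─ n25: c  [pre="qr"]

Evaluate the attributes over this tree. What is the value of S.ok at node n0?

18

1. n1.mk = "vm"  ["vm"]
2. n2.tag = "yu"  [terminal]
3. n3.live = false  [terminal]
4. n4.mk = "vmyu"  [A₀.mk ++ a.tag]
5. n5.live = "mvmyu"  ["m" ++ A.mk]
6. n5.off = true  [true]
7. n6.live = "np"  ["np"]
8. n6.off = true  [B₀.off == true]
9. n7.live = false  [terminal]
10. n6.env = 12  [12]
11. n8.live = false  [terminal]
12. n5.env = 3  [3]
13. n10.pre = "yr"  [terminal]
14. n11.pre = "mr"  [terminal]
15. n9.idx = "wm"  ["wm"]
16. n9.val = "mryr"  [c₁.pre ++ c₀.pre]
17. n9.lim = "mrx"  [c₁.pre ++ "x"]
18. n9.ok = 9  [len(c₁.pre) + 7]
19. n4.env = -8  [B.env * 3 - 17]
20. n1.env = 6  [A₁.env + 14]
21. n12.live = "rw"  ["rw"]
22. n12.off = true  [A.env > 5]
23. n13.mk = "nx"  ["nx"]
24. n15.live = "vk"  ["vk"]
25. n15.off = false  [false]
26. n16.tag = "xk"  [terminal]
27. n17.live = true  [terminal]
28. n18.live = false  [terminal]
29. n15.env = 23  [len(a.tag) + 21]
30. n20.tag = "kw"  [terminal]
31. n21.tag = "wu"  [terminal]
32. n19.idx = "wukw"  [a₁.tag ++ a₀.tag]
33. n19.val = "wur"  [a₁.tag ++ "r"]
34. n19.lim = "kwwu"  [a₀.tag ++ a₁.tag]
35. n19.ok = 14  [len(a₁.tag) + 12]
36. n14.idx = "wurm"  [S₁.val ++ "m"]
37. n14.val = "nwukw"  ["n" ++ S₁.idx]
38. n14.lim = "wk"  ["wk"]
39. n14.ok = -1  [B.env + S₁.ok - 38]
40. n22.tag = "pw"  [terminal]
41. n13.env = 6  [S.ok + 7]
42. n23.pre = "mu"  [terminal]
43. n24.pre = "nu"  [terminal]
44. n12.env = 1  [A.env * -1 + 7]
45. n25.pre = "qr"  [terminal]
46. n0.idx = "qrn"  [c.pre ++ "n"]
47. n0.val = "mw"  ["mw"]
48. n0.lim = "rx"  ["rx"]
49. n0.ok = 18  [B.env + A.env + 11]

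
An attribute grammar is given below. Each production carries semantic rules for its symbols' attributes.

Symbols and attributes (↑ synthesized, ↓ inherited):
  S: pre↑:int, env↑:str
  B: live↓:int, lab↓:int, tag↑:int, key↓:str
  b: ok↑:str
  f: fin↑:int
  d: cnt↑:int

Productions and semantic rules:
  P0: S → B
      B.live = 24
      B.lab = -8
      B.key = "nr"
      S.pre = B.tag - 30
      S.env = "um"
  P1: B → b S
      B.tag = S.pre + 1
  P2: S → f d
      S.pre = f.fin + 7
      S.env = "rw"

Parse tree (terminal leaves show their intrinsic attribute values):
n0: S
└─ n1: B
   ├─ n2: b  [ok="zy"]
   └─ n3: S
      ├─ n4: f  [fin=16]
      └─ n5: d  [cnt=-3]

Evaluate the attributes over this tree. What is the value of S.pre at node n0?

1. n1.live = 24  [24]
2. n1.lab = -8  [-8]
3. n1.key = "nr"  ["nr"]
4. n2.ok = "zy"  [terminal]
5. n4.fin = 16  [terminal]
6. n5.cnt = -3  [terminal]
7. n3.pre = 23  [f.fin + 7]
8. n3.env = "rw"  ["rw"]
9. n1.tag = 24  [S.pre + 1]
10. n0.pre = -6  [B.tag - 30]
11. n0.env = "um"  ["um"]

-6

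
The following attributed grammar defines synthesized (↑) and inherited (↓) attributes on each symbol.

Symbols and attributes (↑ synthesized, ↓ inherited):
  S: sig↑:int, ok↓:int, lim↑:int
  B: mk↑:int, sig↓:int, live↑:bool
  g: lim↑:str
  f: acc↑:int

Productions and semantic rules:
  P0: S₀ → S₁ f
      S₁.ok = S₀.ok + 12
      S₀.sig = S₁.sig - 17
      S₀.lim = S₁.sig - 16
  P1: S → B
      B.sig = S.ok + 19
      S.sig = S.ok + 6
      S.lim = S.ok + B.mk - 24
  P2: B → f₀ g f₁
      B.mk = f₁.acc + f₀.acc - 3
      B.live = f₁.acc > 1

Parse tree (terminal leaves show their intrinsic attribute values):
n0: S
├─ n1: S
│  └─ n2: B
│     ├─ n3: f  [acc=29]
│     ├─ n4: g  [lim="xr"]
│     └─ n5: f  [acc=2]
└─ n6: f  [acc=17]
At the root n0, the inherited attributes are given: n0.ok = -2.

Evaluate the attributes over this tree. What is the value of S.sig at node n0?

1. n0.ok = -2  [given at root]
2. n1.ok = 10  [S₀.ok + 12]
3. n2.sig = 29  [S.ok + 19]
4. n3.acc = 29  [terminal]
5. n4.lim = "xr"  [terminal]
6. n5.acc = 2  [terminal]
7. n2.mk = 28  [f₁.acc + f₀.acc - 3]
8. n2.live = true  [f₁.acc > 1]
9. n1.sig = 16  [S.ok + 6]
10. n1.lim = 14  [S.ok + B.mk - 24]
11. n6.acc = 17  [terminal]
12. n0.sig = -1  [S₁.sig - 17]
13. n0.lim = 0  [S₁.sig - 16]

-1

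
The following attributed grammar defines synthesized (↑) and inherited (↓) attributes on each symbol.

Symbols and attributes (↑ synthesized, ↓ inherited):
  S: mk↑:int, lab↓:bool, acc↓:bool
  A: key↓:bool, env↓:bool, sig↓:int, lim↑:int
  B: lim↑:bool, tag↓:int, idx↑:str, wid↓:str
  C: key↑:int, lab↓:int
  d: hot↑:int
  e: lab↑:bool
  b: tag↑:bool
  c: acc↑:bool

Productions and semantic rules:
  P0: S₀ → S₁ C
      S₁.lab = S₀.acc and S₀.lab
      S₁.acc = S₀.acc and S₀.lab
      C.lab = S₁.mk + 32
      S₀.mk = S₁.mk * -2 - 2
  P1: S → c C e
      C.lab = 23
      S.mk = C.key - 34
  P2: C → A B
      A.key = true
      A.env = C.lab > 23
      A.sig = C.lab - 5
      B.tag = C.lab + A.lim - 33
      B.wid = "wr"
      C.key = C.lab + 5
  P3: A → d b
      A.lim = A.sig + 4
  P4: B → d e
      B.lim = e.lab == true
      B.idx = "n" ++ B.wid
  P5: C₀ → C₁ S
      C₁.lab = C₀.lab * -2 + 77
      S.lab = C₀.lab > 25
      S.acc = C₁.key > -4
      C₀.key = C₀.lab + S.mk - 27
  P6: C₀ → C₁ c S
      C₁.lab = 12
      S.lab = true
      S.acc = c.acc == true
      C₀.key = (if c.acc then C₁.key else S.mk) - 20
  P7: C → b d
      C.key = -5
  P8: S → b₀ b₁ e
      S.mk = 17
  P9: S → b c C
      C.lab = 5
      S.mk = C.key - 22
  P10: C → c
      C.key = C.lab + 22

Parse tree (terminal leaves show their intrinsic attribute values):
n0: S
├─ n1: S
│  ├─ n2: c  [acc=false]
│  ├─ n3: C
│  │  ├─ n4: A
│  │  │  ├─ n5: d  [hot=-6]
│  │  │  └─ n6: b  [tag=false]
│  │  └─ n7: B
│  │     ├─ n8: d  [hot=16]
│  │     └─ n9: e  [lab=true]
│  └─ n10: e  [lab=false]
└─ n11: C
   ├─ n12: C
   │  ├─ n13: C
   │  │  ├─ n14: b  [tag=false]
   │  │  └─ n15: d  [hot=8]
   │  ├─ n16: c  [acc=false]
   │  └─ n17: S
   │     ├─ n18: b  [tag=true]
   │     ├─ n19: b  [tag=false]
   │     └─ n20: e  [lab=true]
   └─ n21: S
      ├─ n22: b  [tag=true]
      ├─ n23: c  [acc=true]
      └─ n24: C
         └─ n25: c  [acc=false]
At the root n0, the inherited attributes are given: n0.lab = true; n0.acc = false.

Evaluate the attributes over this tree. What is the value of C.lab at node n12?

25

1. n0.lab = true  [given at root]
2. n0.acc = false  [given at root]
3. n1.lab = false  [S₀.acc and S₀.lab]
4. n1.acc = false  [S₀.acc and S₀.lab]
5. n2.acc = false  [terminal]
6. n3.lab = 23  [23]
7. n4.key = true  [true]
8. n4.env = false  [C.lab > 23]
9. n4.sig = 18  [C.lab - 5]
10. n5.hot = -6  [terminal]
11. n6.tag = false  [terminal]
12. n4.lim = 22  [A.sig + 4]
13. n7.tag = 12  [C.lab + A.lim - 33]
14. n7.wid = "wr"  ["wr"]
15. n8.hot = 16  [terminal]
16. n9.lab = true  [terminal]
17. n7.lim = true  [e.lab == true]
18. n7.idx = "nwr"  ["n" ++ B.wid]
19. n3.key = 28  [C.lab + 5]
20. n10.lab = false  [terminal]
21. n1.mk = -6  [C.key - 34]
22. n11.lab = 26  [S₁.mk + 32]
23. n12.lab = 25  [C₀.lab * -2 + 77]
24. n13.lab = 12  [12]
25. n14.tag = false  [terminal]
26. n15.hot = 8  [terminal]
27. n13.key = -5  [-5]
28. n16.acc = false  [terminal]
29. n17.lab = true  [true]
30. n17.acc = false  [c.acc == true]
31. n18.tag = true  [terminal]
32. n19.tag = false  [terminal]
33. n20.lab = true  [terminal]
34. n17.mk = 17  [17]
35. n12.key = -3  [(if c.acc then C₁.key else S.mk) - 20]
36. n21.lab = true  [C₀.lab > 25]
37. n21.acc = true  [C₁.key > -4]
38. n22.tag = true  [terminal]
39. n23.acc = true  [terminal]
40. n24.lab = 5  [5]
41. n25.acc = false  [terminal]
42. n24.key = 27  [C.lab + 22]
43. n21.mk = 5  [C.key - 22]
44. n11.key = 4  [C₀.lab + S.mk - 27]
45. n0.mk = 10  [S₁.mk * -2 - 2]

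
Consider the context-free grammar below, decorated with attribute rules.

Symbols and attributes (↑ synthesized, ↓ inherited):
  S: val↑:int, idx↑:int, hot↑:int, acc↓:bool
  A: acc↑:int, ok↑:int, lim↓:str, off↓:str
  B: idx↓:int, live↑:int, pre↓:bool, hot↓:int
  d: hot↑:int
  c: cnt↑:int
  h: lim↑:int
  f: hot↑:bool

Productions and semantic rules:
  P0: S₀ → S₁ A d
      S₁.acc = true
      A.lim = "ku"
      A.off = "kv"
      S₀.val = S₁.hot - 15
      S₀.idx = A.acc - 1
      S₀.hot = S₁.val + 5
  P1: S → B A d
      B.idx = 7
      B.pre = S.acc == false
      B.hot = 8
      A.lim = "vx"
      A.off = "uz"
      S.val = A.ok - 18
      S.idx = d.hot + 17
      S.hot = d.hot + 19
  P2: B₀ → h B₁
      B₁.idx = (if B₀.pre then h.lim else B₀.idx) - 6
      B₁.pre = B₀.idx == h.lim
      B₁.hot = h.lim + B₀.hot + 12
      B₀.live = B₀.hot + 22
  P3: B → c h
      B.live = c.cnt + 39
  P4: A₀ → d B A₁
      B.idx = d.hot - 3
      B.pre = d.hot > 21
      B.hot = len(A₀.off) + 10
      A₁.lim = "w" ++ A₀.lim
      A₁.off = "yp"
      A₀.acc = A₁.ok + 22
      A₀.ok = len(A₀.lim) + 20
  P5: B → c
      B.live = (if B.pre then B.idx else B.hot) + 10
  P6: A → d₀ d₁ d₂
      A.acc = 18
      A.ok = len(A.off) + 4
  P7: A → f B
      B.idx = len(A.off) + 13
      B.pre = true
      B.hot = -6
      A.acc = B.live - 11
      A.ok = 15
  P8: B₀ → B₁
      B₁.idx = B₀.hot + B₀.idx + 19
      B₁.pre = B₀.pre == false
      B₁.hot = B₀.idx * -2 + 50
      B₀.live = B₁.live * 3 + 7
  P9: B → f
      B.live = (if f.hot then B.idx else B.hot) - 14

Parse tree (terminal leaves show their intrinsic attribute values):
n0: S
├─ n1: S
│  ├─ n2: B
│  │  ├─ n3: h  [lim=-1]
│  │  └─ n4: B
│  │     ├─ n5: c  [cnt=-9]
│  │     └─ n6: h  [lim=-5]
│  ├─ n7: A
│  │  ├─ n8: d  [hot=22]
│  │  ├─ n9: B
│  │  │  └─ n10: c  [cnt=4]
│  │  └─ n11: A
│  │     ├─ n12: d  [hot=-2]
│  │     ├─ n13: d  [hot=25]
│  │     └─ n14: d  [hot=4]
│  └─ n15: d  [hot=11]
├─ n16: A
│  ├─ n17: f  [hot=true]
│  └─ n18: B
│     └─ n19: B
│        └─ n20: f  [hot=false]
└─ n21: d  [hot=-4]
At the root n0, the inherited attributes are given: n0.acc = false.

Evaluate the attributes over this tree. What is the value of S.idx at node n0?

1. n0.acc = false  [given at root]
2. n1.acc = true  [true]
3. n2.idx = 7  [7]
4. n2.pre = false  [S.acc == false]
5. n2.hot = 8  [8]
6. n3.lim = -1  [terminal]
7. n4.idx = 1  [(if B₀.pre then h.lim else B₀.idx) - 6]
8. n4.pre = false  [B₀.idx == h.lim]
9. n4.hot = 19  [h.lim + B₀.hot + 12]
10. n5.cnt = -9  [terminal]
11. n6.lim = -5  [terminal]
12. n4.live = 30  [c.cnt + 39]
13. n2.live = 30  [B₀.hot + 22]
14. n7.lim = "vx"  ["vx"]
15. n7.off = "uz"  ["uz"]
16. n8.hot = 22  [terminal]
17. n9.idx = 19  [d.hot - 3]
18. n9.pre = true  [d.hot > 21]
19. n9.hot = 12  [len(A₀.off) + 10]
20. n10.cnt = 4  [terminal]
21. n9.live = 29  [(if B.pre then B.idx else B.hot) + 10]
22. n11.lim = "wvx"  ["w" ++ A₀.lim]
23. n11.off = "yp"  ["yp"]
24. n12.hot = -2  [terminal]
25. n13.hot = 25  [terminal]
26. n14.hot = 4  [terminal]
27. n11.acc = 18  [18]
28. n11.ok = 6  [len(A.off) + 4]
29. n7.acc = 28  [A₁.ok + 22]
30. n7.ok = 22  [len(A₀.lim) + 20]
31. n15.hot = 11  [terminal]
32. n1.val = 4  [A.ok - 18]
33. n1.idx = 28  [d.hot + 17]
34. n1.hot = 30  [d.hot + 19]
35. n16.lim = "ku"  ["ku"]
36. n16.off = "kv"  ["kv"]
37. n17.hot = true  [terminal]
38. n18.idx = 15  [len(A.off) + 13]
39. n18.pre = true  [true]
40. n18.hot = -6  [-6]
41. n19.idx = 28  [B₀.hot + B₀.idx + 19]
42. n19.pre = false  [B₀.pre == false]
43. n19.hot = 20  [B₀.idx * -2 + 50]
44. n20.hot = false  [terminal]
45. n19.live = 6  [(if f.hot then B.idx else B.hot) - 14]
46. n18.live = 25  [B₁.live * 3 + 7]
47. n16.acc = 14  [B.live - 11]
48. n16.ok = 15  [15]
49. n21.hot = -4  [terminal]
50. n0.val = 15  [S₁.hot - 15]
51. n0.idx = 13  [A.acc - 1]
52. n0.hot = 9  [S₁.val + 5]

13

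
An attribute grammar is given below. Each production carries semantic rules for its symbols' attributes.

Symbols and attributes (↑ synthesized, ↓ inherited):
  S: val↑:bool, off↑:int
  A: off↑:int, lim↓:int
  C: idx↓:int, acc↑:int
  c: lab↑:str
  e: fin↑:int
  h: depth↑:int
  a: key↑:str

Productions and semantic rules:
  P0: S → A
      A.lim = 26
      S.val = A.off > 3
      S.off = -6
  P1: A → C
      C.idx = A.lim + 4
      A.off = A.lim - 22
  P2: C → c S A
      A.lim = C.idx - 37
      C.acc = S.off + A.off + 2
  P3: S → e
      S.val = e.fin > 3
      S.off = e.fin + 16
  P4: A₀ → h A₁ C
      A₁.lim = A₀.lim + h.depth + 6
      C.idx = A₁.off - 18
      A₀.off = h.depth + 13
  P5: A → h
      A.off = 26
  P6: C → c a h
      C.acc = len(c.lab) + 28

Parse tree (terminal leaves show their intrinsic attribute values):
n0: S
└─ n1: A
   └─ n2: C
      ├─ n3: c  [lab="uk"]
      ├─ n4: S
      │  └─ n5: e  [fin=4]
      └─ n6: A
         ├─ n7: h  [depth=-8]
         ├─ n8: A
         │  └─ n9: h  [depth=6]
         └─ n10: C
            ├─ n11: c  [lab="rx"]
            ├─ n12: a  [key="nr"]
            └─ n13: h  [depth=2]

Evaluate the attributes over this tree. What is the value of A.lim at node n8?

-9

1. n1.lim = 26  [26]
2. n2.idx = 30  [A.lim + 4]
3. n3.lab = "uk"  [terminal]
4. n5.fin = 4  [terminal]
5. n4.val = true  [e.fin > 3]
6. n4.off = 20  [e.fin + 16]
7. n6.lim = -7  [C.idx - 37]
8. n7.depth = -8  [terminal]
9. n8.lim = -9  [A₀.lim + h.depth + 6]
10. n9.depth = 6  [terminal]
11. n8.off = 26  [26]
12. n10.idx = 8  [A₁.off - 18]
13. n11.lab = "rx"  [terminal]
14. n12.key = "nr"  [terminal]
15. n13.depth = 2  [terminal]
16. n10.acc = 30  [len(c.lab) + 28]
17. n6.off = 5  [h.depth + 13]
18. n2.acc = 27  [S.off + A.off + 2]
19. n1.off = 4  [A.lim - 22]
20. n0.val = true  [A.off > 3]
21. n0.off = -6  [-6]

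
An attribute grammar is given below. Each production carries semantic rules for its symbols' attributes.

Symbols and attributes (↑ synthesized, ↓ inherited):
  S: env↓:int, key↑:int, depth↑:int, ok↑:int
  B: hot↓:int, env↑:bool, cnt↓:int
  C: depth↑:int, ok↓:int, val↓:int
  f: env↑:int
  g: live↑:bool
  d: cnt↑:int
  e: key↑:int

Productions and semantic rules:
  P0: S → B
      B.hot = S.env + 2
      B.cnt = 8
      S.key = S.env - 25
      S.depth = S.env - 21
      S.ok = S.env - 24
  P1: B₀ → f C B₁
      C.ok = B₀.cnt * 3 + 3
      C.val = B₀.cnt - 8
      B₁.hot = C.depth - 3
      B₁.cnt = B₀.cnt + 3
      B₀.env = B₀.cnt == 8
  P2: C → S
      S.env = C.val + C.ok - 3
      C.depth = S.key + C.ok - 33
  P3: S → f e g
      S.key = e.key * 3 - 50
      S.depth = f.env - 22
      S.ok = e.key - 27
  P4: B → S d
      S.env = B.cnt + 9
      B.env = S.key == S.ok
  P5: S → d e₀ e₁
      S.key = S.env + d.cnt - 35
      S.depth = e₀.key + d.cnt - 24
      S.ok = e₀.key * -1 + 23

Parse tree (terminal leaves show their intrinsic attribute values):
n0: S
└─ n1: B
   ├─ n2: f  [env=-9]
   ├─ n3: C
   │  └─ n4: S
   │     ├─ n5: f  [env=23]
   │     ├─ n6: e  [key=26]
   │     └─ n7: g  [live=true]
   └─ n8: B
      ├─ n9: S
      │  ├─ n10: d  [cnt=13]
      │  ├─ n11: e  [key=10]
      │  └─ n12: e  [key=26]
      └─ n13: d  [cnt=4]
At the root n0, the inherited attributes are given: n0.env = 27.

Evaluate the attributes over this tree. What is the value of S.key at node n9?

1. n0.env = 27  [given at root]
2. n1.hot = 29  [S.env + 2]
3. n1.cnt = 8  [8]
4. n2.env = -9  [terminal]
5. n3.ok = 27  [B₀.cnt * 3 + 3]
6. n3.val = 0  [B₀.cnt - 8]
7. n4.env = 24  [C.val + C.ok - 3]
8. n5.env = 23  [terminal]
9. n6.key = 26  [terminal]
10. n7.live = true  [terminal]
11. n4.key = 28  [e.key * 3 - 50]
12. n4.depth = 1  [f.env - 22]
13. n4.ok = -1  [e.key - 27]
14. n3.depth = 22  [S.key + C.ok - 33]
15. n8.hot = 19  [C.depth - 3]
16. n8.cnt = 11  [B₀.cnt + 3]
17. n9.env = 20  [B.cnt + 9]
18. n10.cnt = 13  [terminal]
19. n11.key = 10  [terminal]
20. n12.key = 26  [terminal]
21. n9.key = -2  [S.env + d.cnt - 35]
22. n9.depth = -1  [e₀.key + d.cnt - 24]
23. n9.ok = 13  [e₀.key * -1 + 23]
24. n13.cnt = 4  [terminal]
25. n8.env = false  [S.key == S.ok]
26. n1.env = true  [B₀.cnt == 8]
27. n0.key = 2  [S.env - 25]
28. n0.depth = 6  [S.env - 21]
29. n0.ok = 3  [S.env - 24]

-2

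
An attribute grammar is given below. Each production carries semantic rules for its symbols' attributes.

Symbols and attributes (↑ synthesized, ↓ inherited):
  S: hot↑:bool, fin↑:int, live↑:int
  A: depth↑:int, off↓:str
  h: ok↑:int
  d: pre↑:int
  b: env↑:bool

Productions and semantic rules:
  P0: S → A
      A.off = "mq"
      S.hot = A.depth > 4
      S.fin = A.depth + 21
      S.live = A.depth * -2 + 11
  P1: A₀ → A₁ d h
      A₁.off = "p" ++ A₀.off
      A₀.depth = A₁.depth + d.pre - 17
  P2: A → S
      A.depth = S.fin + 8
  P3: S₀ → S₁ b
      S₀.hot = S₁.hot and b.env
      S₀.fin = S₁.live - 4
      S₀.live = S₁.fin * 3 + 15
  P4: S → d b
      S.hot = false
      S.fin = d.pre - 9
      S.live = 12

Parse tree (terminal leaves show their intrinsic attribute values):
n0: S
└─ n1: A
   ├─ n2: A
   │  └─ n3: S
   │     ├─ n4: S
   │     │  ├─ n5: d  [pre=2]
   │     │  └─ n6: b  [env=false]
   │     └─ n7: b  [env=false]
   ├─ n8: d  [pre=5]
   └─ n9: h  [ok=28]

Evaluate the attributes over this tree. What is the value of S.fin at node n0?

25

1. n1.off = "mq"  ["mq"]
2. n2.off = "pmq"  ["p" ++ A₀.off]
3. n5.pre = 2  [terminal]
4. n6.env = false  [terminal]
5. n4.hot = false  [false]
6. n4.fin = -7  [d.pre - 9]
7. n4.live = 12  [12]
8. n7.env = false  [terminal]
9. n3.hot = false  [S₁.hot and b.env]
10. n3.fin = 8  [S₁.live - 4]
11. n3.live = -6  [S₁.fin * 3 + 15]
12. n2.depth = 16  [S.fin + 8]
13. n8.pre = 5  [terminal]
14. n9.ok = 28  [terminal]
15. n1.depth = 4  [A₁.depth + d.pre - 17]
16. n0.hot = false  [A.depth > 4]
17. n0.fin = 25  [A.depth + 21]
18. n0.live = 3  [A.depth * -2 + 11]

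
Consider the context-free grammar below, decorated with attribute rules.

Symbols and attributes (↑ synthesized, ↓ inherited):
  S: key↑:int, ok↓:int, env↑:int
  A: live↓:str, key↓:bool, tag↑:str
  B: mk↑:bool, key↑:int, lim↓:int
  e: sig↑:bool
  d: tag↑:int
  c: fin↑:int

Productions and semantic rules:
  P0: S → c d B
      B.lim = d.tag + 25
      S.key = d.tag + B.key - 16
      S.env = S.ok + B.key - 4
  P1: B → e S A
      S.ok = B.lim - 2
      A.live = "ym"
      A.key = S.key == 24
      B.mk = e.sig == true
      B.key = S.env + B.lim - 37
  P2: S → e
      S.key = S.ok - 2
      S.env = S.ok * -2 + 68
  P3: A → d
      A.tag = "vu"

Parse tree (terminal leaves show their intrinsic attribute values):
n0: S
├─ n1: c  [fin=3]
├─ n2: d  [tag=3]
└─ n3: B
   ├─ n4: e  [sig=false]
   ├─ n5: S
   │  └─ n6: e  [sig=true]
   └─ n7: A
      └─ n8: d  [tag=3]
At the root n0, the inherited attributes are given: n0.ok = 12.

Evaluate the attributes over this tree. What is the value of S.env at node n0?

15

1. n0.ok = 12  [given at root]
2. n1.fin = 3  [terminal]
3. n2.tag = 3  [terminal]
4. n3.lim = 28  [d.tag + 25]
5. n4.sig = false  [terminal]
6. n5.ok = 26  [B.lim - 2]
7. n6.sig = true  [terminal]
8. n5.key = 24  [S.ok - 2]
9. n5.env = 16  [S.ok * -2 + 68]
10. n7.live = "ym"  ["ym"]
11. n7.key = true  [S.key == 24]
12. n8.tag = 3  [terminal]
13. n7.tag = "vu"  ["vu"]
14. n3.mk = false  [e.sig == true]
15. n3.key = 7  [S.env + B.lim - 37]
16. n0.key = -6  [d.tag + B.key - 16]
17. n0.env = 15  [S.ok + B.key - 4]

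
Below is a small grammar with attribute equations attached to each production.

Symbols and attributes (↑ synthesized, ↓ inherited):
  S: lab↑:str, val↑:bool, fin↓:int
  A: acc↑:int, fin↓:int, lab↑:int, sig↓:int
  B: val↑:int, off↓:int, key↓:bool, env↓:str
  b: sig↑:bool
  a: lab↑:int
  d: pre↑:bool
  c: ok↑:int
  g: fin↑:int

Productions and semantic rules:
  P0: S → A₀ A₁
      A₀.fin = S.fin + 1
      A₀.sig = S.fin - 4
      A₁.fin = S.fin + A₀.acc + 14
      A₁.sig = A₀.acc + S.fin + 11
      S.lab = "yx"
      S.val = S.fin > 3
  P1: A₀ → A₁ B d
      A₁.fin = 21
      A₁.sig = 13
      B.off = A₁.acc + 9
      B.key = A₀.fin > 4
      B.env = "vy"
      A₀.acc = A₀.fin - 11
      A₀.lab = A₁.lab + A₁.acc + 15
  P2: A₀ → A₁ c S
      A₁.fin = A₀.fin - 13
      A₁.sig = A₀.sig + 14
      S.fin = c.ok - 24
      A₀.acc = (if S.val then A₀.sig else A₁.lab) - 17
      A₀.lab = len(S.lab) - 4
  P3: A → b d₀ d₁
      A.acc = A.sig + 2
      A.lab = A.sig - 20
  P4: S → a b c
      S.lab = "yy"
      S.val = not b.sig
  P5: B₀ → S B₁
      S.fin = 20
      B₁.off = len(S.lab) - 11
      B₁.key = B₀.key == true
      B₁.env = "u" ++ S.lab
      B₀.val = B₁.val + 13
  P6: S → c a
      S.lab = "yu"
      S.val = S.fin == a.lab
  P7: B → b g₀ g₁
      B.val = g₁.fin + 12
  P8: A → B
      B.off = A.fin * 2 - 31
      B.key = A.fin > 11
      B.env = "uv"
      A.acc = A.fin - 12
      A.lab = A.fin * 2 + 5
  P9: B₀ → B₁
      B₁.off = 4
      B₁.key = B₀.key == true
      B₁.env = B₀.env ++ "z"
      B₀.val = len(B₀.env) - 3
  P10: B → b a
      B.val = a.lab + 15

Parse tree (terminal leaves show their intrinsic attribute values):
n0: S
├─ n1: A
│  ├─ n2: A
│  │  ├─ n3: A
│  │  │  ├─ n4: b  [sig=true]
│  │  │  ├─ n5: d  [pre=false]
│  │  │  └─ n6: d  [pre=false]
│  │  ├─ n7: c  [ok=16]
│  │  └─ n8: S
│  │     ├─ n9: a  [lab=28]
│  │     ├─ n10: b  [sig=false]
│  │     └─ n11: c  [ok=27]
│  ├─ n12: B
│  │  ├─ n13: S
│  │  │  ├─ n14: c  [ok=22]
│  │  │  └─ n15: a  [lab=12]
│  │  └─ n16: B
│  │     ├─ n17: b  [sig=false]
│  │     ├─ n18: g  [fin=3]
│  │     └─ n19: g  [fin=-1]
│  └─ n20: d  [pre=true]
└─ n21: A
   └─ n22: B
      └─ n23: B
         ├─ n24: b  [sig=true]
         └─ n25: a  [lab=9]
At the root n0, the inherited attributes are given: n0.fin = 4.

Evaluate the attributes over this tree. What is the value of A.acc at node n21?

1. n0.fin = 4  [given at root]
2. n1.fin = 5  [S.fin + 1]
3. n1.sig = 0  [S.fin - 4]
4. n2.fin = 21  [21]
5. n2.sig = 13  [13]
6. n3.fin = 8  [A₀.fin - 13]
7. n3.sig = 27  [A₀.sig + 14]
8. n4.sig = true  [terminal]
9. n5.pre = false  [terminal]
10. n6.pre = false  [terminal]
11. n3.acc = 29  [A.sig + 2]
12. n3.lab = 7  [A.sig - 20]
13. n7.ok = 16  [terminal]
14. n8.fin = -8  [c.ok - 24]
15. n9.lab = 28  [terminal]
16. n10.sig = false  [terminal]
17. n11.ok = 27  [terminal]
18. n8.lab = "yy"  ["yy"]
19. n8.val = true  [not b.sig]
20. n2.acc = -4  [(if S.val then A₀.sig else A₁.lab) - 17]
21. n2.lab = -2  [len(S.lab) - 4]
22. n12.off = 5  [A₁.acc + 9]
23. n12.key = true  [A₀.fin > 4]
24. n12.env = "vy"  ["vy"]
25. n13.fin = 20  [20]
26. n14.ok = 22  [terminal]
27. n15.lab = 12  [terminal]
28. n13.lab = "yu"  ["yu"]
29. n13.val = false  [S.fin == a.lab]
30. n16.off = -9  [len(S.lab) - 11]
31. n16.key = true  [B₀.key == true]
32. n16.env = "uyu"  ["u" ++ S.lab]
33. n17.sig = false  [terminal]
34. n18.fin = 3  [terminal]
35. n19.fin = -1  [terminal]
36. n16.val = 11  [g₁.fin + 12]
37. n12.val = 24  [B₁.val + 13]
38. n20.pre = true  [terminal]
39. n1.acc = -6  [A₀.fin - 11]
40. n1.lab = 9  [A₁.lab + A₁.acc + 15]
41. n21.fin = 12  [S.fin + A₀.acc + 14]
42. n21.sig = 9  [A₀.acc + S.fin + 11]
43. n22.off = -7  [A.fin * 2 - 31]
44. n22.key = true  [A.fin > 11]
45. n22.env = "uv"  ["uv"]
46. n23.off = 4  [4]
47. n23.key = true  [B₀.key == true]
48. n23.env = "uvz"  [B₀.env ++ "z"]
49. n24.sig = true  [terminal]
50. n25.lab = 9  [terminal]
51. n23.val = 24  [a.lab + 15]
52. n22.val = -1  [len(B₀.env) - 3]
53. n21.acc = 0  [A.fin - 12]
54. n21.lab = 29  [A.fin * 2 + 5]
55. n0.lab = "yx"  ["yx"]
56. n0.val = true  [S.fin > 3]

0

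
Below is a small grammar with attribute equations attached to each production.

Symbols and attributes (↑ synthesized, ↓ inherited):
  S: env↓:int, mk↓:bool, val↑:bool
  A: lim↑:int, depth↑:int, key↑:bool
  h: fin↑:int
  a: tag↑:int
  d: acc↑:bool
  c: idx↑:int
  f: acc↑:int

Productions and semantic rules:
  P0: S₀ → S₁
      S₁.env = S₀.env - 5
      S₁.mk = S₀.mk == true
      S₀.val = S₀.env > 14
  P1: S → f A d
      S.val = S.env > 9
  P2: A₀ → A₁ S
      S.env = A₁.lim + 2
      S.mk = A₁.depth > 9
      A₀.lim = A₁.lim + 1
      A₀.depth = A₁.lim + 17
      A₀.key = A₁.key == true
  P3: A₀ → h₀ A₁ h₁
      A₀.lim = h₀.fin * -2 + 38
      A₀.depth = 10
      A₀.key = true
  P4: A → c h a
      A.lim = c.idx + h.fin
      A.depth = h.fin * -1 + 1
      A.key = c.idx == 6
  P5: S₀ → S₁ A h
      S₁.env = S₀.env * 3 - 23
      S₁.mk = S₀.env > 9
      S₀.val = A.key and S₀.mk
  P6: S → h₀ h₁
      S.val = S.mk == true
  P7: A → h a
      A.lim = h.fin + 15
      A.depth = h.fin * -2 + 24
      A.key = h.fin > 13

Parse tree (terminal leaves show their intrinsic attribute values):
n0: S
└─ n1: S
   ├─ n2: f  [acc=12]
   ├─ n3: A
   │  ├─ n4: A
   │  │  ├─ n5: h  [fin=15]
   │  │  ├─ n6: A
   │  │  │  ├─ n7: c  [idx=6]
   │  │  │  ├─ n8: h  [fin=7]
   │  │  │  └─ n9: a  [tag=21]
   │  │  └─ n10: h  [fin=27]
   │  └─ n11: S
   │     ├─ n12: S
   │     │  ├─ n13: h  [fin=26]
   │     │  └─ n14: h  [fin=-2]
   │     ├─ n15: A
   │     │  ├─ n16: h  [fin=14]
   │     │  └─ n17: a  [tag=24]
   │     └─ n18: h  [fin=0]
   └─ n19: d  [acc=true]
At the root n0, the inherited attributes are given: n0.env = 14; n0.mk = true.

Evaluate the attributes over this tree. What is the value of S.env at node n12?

7

1. n0.env = 14  [given at root]
2. n0.mk = true  [given at root]
3. n1.env = 9  [S₀.env - 5]
4. n1.mk = true  [S₀.mk == true]
5. n2.acc = 12  [terminal]
6. n5.fin = 15  [terminal]
7. n7.idx = 6  [terminal]
8. n8.fin = 7  [terminal]
9. n9.tag = 21  [terminal]
10. n6.lim = 13  [c.idx + h.fin]
11. n6.depth = -6  [h.fin * -1 + 1]
12. n6.key = true  [c.idx == 6]
13. n10.fin = 27  [terminal]
14. n4.lim = 8  [h₀.fin * -2 + 38]
15. n4.depth = 10  [10]
16. n4.key = true  [true]
17. n11.env = 10  [A₁.lim + 2]
18. n11.mk = true  [A₁.depth > 9]
19. n12.env = 7  [S₀.env * 3 - 23]
20. n12.mk = true  [S₀.env > 9]
21. n13.fin = 26  [terminal]
22. n14.fin = -2  [terminal]
23. n12.val = true  [S.mk == true]
24. n16.fin = 14  [terminal]
25. n17.tag = 24  [terminal]
26. n15.lim = 29  [h.fin + 15]
27. n15.depth = -4  [h.fin * -2 + 24]
28. n15.key = true  [h.fin > 13]
29. n18.fin = 0  [terminal]
30. n11.val = true  [A.key and S₀.mk]
31. n3.lim = 9  [A₁.lim + 1]
32. n3.depth = 25  [A₁.lim + 17]
33. n3.key = true  [A₁.key == true]
34. n19.acc = true  [terminal]
35. n1.val = false  [S.env > 9]
36. n0.val = false  [S₀.env > 14]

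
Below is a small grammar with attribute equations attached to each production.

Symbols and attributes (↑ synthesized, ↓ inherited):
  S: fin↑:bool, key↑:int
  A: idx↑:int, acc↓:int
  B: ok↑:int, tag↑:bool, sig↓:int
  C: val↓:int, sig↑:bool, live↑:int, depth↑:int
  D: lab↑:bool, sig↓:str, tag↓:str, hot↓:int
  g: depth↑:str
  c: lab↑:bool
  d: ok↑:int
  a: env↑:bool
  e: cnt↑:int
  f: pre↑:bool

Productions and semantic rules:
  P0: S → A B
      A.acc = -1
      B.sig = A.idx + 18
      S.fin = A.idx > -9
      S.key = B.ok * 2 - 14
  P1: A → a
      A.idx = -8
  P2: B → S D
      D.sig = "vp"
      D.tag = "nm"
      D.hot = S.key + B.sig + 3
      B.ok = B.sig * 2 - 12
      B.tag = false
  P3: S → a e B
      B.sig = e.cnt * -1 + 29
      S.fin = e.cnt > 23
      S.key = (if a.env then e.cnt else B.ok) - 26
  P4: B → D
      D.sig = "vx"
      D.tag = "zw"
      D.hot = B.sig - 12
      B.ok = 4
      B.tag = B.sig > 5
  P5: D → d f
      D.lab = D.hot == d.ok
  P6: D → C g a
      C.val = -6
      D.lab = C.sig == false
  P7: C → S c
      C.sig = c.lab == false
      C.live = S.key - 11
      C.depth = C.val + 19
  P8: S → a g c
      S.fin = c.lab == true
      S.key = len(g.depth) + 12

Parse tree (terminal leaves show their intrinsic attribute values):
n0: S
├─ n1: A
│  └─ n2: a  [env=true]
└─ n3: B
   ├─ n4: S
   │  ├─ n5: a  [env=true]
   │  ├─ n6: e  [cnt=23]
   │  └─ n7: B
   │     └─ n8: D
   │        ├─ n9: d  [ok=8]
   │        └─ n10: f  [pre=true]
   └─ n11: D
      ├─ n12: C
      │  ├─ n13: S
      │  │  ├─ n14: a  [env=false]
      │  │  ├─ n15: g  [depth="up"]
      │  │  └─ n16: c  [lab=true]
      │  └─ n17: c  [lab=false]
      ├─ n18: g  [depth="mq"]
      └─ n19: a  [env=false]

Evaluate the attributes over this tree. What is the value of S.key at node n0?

1. n1.acc = -1  [-1]
2. n2.env = true  [terminal]
3. n1.idx = -8  [-8]
4. n3.sig = 10  [A.idx + 18]
5. n5.env = true  [terminal]
6. n6.cnt = 23  [terminal]
7. n7.sig = 6  [e.cnt * -1 + 29]
8. n8.sig = "vx"  ["vx"]
9. n8.tag = "zw"  ["zw"]
10. n8.hot = -6  [B.sig - 12]
11. n9.ok = 8  [terminal]
12. n10.pre = true  [terminal]
13. n8.lab = false  [D.hot == d.ok]
14. n7.ok = 4  [4]
15. n7.tag = true  [B.sig > 5]
16. n4.fin = false  [e.cnt > 23]
17. n4.key = -3  [(if a.env then e.cnt else B.ok) - 26]
18. n11.sig = "vp"  ["vp"]
19. n11.tag = "nm"  ["nm"]
20. n11.hot = 10  [S.key + B.sig + 3]
21. n12.val = -6  [-6]
22. n14.env = false  [terminal]
23. n15.depth = "up"  [terminal]
24. n16.lab = true  [terminal]
25. n13.fin = true  [c.lab == true]
26. n13.key = 14  [len(g.depth) + 12]
27. n17.lab = false  [terminal]
28. n12.sig = true  [c.lab == false]
29. n12.live = 3  [S.key - 11]
30. n12.depth = 13  [C.val + 19]
31. n18.depth = "mq"  [terminal]
32. n19.env = false  [terminal]
33. n11.lab = false  [C.sig == false]
34. n3.ok = 8  [B.sig * 2 - 12]
35. n3.tag = false  [false]
36. n0.fin = true  [A.idx > -9]
37. n0.key = 2  [B.ok * 2 - 14]

2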